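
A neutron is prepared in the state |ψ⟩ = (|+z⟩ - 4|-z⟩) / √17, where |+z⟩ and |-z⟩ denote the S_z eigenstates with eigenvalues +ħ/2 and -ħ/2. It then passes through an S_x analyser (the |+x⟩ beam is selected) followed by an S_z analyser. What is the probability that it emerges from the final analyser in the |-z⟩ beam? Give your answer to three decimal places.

First analyser (S_x): P(|+x⟩) = |⟨+x|ψ⟩|² = 9/34.
After stage 1 the state is |+x⟩; P(|-z⟩) = |⟨-z|+x⟩|² = 1/2.
Joint probability = 9/34 × 1/2 = 0.132.

0.132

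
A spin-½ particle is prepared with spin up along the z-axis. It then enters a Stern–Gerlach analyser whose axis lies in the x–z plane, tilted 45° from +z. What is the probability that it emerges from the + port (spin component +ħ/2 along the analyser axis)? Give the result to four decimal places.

For spin-½, the probability of finding spin-up along an axis at angle θ to the initial spin direction is cos²(θ/2); spin-down is sin²(θ/2).
θ = 45°, so P = cos²(22.5°) ≈ 0.8536.

0.8536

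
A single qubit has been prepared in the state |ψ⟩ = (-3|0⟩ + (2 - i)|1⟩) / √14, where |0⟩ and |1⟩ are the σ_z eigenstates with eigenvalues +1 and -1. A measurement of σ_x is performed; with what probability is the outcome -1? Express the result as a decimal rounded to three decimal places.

|-x⟩ = (|0⟩ - |1⟩)/√2, so ⟨-x|ψ⟩ = (-5 + i) / (√2·√14).
P = |-5 + i|² / 28 = 26/28.

0.929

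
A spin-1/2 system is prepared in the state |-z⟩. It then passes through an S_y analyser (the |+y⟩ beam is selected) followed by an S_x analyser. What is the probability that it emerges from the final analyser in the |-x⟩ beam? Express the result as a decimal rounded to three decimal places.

First analyser (S_y): from |-z⟩, P(|+y⟩) = 1/2.
After stage 1 the state is |+y⟩; P(|-x⟩) = |⟨-x|+y⟩|² = 1/2.
Joint probability = 1/2 × 1/2 = 0.250.

0.250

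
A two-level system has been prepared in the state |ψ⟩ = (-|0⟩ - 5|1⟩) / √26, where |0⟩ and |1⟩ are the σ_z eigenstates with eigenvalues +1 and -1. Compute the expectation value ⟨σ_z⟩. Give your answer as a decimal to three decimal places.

⟨σ_z⟩ = |a|² - |b|² divided by |a|²+|b|², with a, b the |0⟩, |1⟩ amplitudes.
= (1 - 25)/26 = -24/26.

-0.923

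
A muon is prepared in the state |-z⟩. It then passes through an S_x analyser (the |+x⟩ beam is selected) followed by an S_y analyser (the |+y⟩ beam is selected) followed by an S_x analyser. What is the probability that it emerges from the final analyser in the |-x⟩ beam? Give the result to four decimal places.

0.1250

First analyser (S_x): from |-z⟩, P(|+x⟩) = 1/2.
After stage 1 the state is |+x⟩; P(|+y⟩) = |⟨+y|+x⟩|² = 1/2.
After stage 2 the state is |+y⟩; P(|-x⟩) = |⟨-x|+y⟩|² = 1/2.
Joint probability = 1/2 × 1/2 × 1/2 = 0.1250.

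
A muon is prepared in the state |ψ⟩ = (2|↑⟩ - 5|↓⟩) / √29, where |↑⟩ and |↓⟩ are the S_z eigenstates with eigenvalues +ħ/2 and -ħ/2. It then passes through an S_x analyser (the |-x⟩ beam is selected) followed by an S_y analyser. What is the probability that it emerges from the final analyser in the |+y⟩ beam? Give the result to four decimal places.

First analyser (S_x): P(|-x⟩) = |⟨-x|ψ⟩|² = 49/58.
After stage 1 the state is |-x⟩; P(|+y⟩) = |⟨+y|-x⟩|² = 1/2.
Joint probability = 49/58 × 1/2 = 0.4224.

0.4224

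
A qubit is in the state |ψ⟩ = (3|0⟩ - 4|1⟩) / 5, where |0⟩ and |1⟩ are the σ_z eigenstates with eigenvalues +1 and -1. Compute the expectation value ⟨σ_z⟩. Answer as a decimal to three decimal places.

-0.280

⟨σ_z⟩ = |a|² - |b|² divided by |a|²+|b|², with a, b the |0⟩, |1⟩ amplitudes.
= (9 - 16)/25 = -7/25.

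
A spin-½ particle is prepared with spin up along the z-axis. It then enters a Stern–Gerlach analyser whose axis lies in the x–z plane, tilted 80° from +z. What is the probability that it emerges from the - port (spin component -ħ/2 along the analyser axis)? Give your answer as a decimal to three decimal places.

0.413

For spin-½, the probability of finding spin-up along an axis at angle θ to the initial spin direction is cos²(θ/2); spin-down is sin²(θ/2).
θ = 80°, so P = sin²(40°) ≈ 0.413.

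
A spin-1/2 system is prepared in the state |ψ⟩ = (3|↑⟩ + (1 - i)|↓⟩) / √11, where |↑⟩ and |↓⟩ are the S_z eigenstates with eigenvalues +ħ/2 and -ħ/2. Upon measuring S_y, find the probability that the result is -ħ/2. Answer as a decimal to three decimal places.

|-y⟩ = (|↑⟩ - i|↓⟩)/√2, so ⟨-y|ψ⟩ = (4 + i) / (√2·√11).
P = |4 + i|² / 22 = 17/22.

0.773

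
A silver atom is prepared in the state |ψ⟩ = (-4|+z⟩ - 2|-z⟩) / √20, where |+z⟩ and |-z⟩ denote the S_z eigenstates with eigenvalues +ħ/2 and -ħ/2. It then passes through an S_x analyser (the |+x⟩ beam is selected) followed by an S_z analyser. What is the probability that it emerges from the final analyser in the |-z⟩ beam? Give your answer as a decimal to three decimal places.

First analyser (S_x): P(|+x⟩) = |⟨+x|ψ⟩|² = 36/40.
After stage 1 the state is |+x⟩; P(|-z⟩) = |⟨-z|+x⟩|² = 1/2.
Joint probability = 36/40 × 1/2 = 0.450.

0.450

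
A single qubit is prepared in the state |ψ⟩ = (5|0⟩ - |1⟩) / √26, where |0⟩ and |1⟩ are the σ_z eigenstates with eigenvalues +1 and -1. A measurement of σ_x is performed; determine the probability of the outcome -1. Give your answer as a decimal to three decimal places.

|-x⟩ = (|0⟩ - |1⟩)/√2, so ⟨-x|ψ⟩ = (6) / (√2·√26).
P = |6|² / 52 = 36/52.

0.692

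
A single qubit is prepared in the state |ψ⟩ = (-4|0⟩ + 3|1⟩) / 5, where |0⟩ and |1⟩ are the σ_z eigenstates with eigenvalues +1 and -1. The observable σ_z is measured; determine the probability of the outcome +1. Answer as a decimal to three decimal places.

0.640

The +1 outcome corresponds to |0⟩. Its amplitude in |ψ⟩ is -4/5.
P = |-4|² / 25 = 16/25.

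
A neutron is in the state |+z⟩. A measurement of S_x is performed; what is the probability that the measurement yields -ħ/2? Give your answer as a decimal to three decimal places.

In the S_z basis, |+z⟩ = |↑⟩ and |-x⟩ = (|↑⟩ - |↓⟩)/√2.
|⟨-x|+z⟩|² = 1/2.

0.500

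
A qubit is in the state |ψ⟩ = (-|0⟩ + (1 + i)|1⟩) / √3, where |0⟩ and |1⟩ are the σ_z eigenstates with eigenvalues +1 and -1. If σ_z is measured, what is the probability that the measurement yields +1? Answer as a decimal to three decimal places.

The +1 outcome corresponds to |0⟩. Its amplitude in |ψ⟩ is -1/√3.
P = |-1|² / 3 = 1/3.

0.333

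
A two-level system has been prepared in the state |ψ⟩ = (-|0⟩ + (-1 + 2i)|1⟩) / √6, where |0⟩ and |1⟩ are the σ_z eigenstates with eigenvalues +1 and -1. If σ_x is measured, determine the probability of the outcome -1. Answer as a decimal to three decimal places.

0.333

|-x⟩ = (|0⟩ - |1⟩)/√2, so ⟨-x|ψ⟩ = (-2i) / (√2·√6).
P = |-2i|² / 12 = 4/12.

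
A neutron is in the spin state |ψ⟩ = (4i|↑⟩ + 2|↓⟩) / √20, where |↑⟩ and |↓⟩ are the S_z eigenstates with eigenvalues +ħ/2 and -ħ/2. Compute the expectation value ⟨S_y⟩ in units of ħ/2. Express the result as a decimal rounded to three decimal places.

-0.800

⟨σ_y⟩ = 2 Im(a* b)/(|a|²+|b|²) with a = 4i, b = 2.
a* b = -8i, so ⟨σ_y⟩ = -16/20.
⟨S_y⟩ = (ħ/2)·⟨σ_y⟩.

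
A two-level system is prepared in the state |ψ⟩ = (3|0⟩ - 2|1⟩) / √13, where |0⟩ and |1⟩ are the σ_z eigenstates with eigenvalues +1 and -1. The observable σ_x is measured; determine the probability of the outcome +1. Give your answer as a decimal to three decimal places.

|+x⟩ = (|0⟩ + |1⟩)/√2, so ⟨+x|ψ⟩ = (1) / (√2·√13).
P = |1|² / 26 = 1/26.

0.038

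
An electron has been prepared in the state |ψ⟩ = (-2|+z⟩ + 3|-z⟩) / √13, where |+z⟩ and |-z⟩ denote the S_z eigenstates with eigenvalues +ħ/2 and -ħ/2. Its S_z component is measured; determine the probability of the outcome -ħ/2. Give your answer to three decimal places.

The -ħ/2 outcome corresponds to |-z⟩. Its amplitude in |ψ⟩ is 3/√13.
P = |3|² / 13 = 9/13.

0.692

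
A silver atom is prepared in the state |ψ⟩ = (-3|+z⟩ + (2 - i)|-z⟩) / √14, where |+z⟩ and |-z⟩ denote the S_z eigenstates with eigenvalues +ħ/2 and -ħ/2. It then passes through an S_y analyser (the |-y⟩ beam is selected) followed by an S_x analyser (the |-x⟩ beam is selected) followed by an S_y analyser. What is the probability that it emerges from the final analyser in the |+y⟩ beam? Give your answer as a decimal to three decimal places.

First analyser (S_y): P(|-y⟩) = |⟨-y|ψ⟩|² = 8/28.
After stage 1 the state is |-y⟩; P(|-x⟩) = |⟨-x|-y⟩|² = 1/2.
After stage 2 the state is |-x⟩; P(|+y⟩) = |⟨+y|-x⟩|² = 1/2.
Joint probability = 8/28 × 1/2 × 1/2 = 0.071.

0.071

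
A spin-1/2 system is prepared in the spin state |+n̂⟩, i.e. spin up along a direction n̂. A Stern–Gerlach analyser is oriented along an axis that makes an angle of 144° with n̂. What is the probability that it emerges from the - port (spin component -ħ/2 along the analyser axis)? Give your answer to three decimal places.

0.905

For spin-½, the probability of finding spin-up along an axis at angle θ to the initial spin direction is cos²(θ/2); spin-down is sin²(θ/2).
θ = 144°, so P = sin²(72°) ≈ 0.905.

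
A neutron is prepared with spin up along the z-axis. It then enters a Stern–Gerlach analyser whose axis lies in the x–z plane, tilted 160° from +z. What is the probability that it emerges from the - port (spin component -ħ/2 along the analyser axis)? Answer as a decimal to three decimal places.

0.970

For spin-½, the probability of finding spin-up along an axis at angle θ to the initial spin direction is cos²(θ/2); spin-down is sin²(θ/2).
θ = 160°, so P = sin²(80°) ≈ 0.970.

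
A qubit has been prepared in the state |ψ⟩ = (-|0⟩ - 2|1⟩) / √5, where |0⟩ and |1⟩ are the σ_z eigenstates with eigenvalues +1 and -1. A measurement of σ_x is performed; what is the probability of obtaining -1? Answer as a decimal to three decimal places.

|-x⟩ = (|0⟩ - |1⟩)/√2, so ⟨-x|ψ⟩ = (1) / (√2·√5).
P = |1|² / 10 = 1/10.

0.100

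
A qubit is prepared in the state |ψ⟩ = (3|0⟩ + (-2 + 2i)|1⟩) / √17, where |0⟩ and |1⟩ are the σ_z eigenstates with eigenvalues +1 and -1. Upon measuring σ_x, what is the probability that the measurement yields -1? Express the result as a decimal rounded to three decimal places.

|-x⟩ = (|0⟩ - |1⟩)/√2, so ⟨-x|ψ⟩ = (5 - 2i) / (√2·√17).
P = |5 - 2i|² / 34 = 29/34.

0.853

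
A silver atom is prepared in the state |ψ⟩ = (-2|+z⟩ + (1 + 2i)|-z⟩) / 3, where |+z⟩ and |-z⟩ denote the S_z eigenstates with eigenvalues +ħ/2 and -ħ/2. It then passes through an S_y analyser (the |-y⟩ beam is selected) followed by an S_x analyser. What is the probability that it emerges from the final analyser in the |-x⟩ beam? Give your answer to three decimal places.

0.472

First analyser (S_y): P(|-y⟩) = |⟨-y|ψ⟩|² = 17/18.
After stage 1 the state is |-y⟩; P(|-x⟩) = |⟨-x|-y⟩|² = 1/2.
Joint probability = 17/18 × 1/2 = 0.472.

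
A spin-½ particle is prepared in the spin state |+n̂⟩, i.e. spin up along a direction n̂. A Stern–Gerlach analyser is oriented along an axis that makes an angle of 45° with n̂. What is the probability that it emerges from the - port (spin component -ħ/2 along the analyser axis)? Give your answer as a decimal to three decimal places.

For spin-½, the probability of finding spin-up along an axis at angle θ to the initial spin direction is cos²(θ/2); spin-down is sin²(θ/2).
θ = 45°, so P = sin²(22.5°) ≈ 0.146.

0.146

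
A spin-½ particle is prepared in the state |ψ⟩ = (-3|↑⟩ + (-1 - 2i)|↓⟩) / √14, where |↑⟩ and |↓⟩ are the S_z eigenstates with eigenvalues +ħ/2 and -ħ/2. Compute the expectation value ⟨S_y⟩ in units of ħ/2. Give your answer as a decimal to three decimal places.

⟨σ_y⟩ = 2 Im(a* b)/(|a|²+|b|²) with a = -3, b = (-1 - 2i).
a* b = (3 + 6i), so ⟨σ_y⟩ = 12/14.
⟨S_y⟩ = (ħ/2)·⟨σ_y⟩.

0.857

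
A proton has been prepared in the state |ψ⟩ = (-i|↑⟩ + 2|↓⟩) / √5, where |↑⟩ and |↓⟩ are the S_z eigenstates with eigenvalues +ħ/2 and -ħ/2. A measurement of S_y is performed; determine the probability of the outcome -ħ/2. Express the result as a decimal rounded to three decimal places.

|-y⟩ = (|↑⟩ - i|↓⟩)/√2, so ⟨-y|ψ⟩ = (i) / (√2·√5).
P = |i|² / 10 = 1/10.

0.100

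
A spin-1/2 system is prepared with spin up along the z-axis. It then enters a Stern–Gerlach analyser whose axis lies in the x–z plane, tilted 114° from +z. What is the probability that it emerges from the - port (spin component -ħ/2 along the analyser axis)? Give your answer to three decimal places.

0.703

For spin-½, the probability of finding spin-up along an axis at angle θ to the initial spin direction is cos²(θ/2); spin-down is sin²(θ/2).
θ = 114°, so P = sin²(57°) ≈ 0.703.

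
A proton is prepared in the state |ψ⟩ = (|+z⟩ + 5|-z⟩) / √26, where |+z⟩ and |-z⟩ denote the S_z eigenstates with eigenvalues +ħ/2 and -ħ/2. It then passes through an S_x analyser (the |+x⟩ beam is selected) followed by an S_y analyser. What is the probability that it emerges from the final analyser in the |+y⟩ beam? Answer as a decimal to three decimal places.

0.346

First analyser (S_x): P(|+x⟩) = |⟨+x|ψ⟩|² = 36/52.
After stage 1 the state is |+x⟩; P(|+y⟩) = |⟨+y|+x⟩|² = 1/2.
Joint probability = 36/52 × 1/2 = 0.346.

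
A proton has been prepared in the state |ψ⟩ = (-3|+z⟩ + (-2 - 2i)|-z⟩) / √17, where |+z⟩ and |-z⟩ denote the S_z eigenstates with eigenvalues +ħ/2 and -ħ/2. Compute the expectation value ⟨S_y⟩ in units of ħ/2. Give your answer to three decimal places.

⟨σ_y⟩ = 2 Im(a* b)/(|a|²+|b|²) with a = -3, b = (-2 - 2i).
a* b = (6 + 6i), so ⟨σ_y⟩ = 12/17.
⟨S_y⟩ = (ħ/2)·⟨σ_y⟩.

0.706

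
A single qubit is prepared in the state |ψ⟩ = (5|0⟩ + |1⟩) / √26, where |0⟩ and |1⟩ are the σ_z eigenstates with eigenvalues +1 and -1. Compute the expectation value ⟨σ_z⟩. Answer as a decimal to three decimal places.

⟨σ_z⟩ = |a|² - |b|² divided by |a|²+|b|², with a, b the |0⟩, |1⟩ amplitudes.
= (25 - 1)/26 = 24/26.

0.923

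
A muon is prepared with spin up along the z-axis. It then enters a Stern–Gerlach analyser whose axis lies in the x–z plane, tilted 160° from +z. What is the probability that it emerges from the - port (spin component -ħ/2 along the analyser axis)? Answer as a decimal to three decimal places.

For spin-½, the probability of finding spin-up along an axis at angle θ to the initial spin direction is cos²(θ/2); spin-down is sin²(θ/2).
θ = 160°, so P = sin²(80°) ≈ 0.970.

0.970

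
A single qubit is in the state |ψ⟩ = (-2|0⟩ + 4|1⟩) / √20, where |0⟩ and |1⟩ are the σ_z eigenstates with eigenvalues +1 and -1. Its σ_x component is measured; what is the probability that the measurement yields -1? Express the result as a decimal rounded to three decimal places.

0.900

|-x⟩ = (|0⟩ - |1⟩)/√2, so ⟨-x|ψ⟩ = (-6) / (√2·√20).
P = |-6|² / 40 = 36/40.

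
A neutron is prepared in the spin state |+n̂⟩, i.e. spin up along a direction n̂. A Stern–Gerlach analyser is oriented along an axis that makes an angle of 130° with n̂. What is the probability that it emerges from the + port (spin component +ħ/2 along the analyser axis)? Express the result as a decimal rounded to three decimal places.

0.179

For spin-½, the probability of finding spin-up along an axis at angle θ to the initial spin direction is cos²(θ/2); spin-down is sin²(θ/2).
θ = 130°, so P = cos²(65°) ≈ 0.179.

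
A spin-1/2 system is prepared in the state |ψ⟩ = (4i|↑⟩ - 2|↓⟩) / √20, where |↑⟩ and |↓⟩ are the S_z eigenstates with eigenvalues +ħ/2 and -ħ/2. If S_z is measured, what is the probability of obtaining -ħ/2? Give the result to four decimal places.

0.2000

The -ħ/2 outcome corresponds to |↓⟩. Its amplitude in |ψ⟩ is -2/√20.
P = |-2|² / 20 = 4/20.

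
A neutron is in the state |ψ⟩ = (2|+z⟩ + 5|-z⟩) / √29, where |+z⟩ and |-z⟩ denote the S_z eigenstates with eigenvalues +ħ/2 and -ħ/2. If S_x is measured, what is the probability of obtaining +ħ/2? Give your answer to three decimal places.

|+x⟩ = (|+z⟩ + |-z⟩)/√2, so ⟨+x|ψ⟩ = (7) / (√2·√29).
P = |7|² / 58 = 49/58.

0.845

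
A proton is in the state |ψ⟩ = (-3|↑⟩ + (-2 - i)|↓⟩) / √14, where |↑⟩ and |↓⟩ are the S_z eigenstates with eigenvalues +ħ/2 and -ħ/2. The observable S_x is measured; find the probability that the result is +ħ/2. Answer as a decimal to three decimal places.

|+x⟩ = (|↑⟩ + |↓⟩)/√2, so ⟨+x|ψ⟩ = (-5 - i) / (√2·√14).
P = |-5 - i|² / 28 = 26/28.

0.929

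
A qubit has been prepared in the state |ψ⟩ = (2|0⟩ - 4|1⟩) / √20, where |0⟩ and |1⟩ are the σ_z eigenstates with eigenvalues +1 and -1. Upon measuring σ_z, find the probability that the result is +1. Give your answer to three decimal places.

The +1 outcome corresponds to |0⟩. Its amplitude in |ψ⟩ is 2/√20.
P = |2|² / 20 = 4/20.

0.200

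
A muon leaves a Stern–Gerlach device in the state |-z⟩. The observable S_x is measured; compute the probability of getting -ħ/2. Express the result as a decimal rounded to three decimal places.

0.500

In the S_z basis, |-z⟩ = |-z⟩ and |-x⟩ = (|+z⟩ - |-z⟩)/√2.
|⟨-x|-z⟩|² = 1/2.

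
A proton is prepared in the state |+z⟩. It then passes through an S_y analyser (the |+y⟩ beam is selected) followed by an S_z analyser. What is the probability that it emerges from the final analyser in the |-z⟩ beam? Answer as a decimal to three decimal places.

0.250

First analyser (S_y): from |+z⟩, P(|+y⟩) = 1/2.
After stage 1 the state is |+y⟩; P(|-z⟩) = |⟨-z|+y⟩|² = 1/2.
Joint probability = 1/2 × 1/2 = 0.250.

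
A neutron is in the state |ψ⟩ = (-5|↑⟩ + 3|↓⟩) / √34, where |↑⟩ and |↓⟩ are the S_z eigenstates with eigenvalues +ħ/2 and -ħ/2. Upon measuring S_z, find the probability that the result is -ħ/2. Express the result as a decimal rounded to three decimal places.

0.265

The -ħ/2 outcome corresponds to |↓⟩. Its amplitude in |ψ⟩ is 3/√34.
P = |3|² / 34 = 9/34.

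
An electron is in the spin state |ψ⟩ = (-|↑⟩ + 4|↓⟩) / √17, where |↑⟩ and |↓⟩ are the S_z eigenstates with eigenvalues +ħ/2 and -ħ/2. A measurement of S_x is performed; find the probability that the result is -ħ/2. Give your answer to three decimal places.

|-x⟩ = (|↑⟩ - |↓⟩)/√2, so ⟨-x|ψ⟩ = (-5) / (√2·√17).
P = |-5|² / 34 = 25/34.

0.735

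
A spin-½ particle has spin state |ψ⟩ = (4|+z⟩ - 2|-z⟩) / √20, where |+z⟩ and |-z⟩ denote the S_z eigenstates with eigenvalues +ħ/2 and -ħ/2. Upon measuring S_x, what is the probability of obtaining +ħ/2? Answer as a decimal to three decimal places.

|+x⟩ = (|+z⟩ + |-z⟩)/√2, so ⟨+x|ψ⟩ = (2) / (√2·√20).
P = |2|² / 40 = 4/40.

0.100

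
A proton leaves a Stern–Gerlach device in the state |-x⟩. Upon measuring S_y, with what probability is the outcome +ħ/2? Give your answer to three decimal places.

0.500

In the S_z basis, |-x⟩ = (|↑⟩ - |↓⟩)/√2 and |+y⟩ = (|↑⟩ + i|↓⟩)/√2.
|⟨+y|-x⟩|² = 1/2.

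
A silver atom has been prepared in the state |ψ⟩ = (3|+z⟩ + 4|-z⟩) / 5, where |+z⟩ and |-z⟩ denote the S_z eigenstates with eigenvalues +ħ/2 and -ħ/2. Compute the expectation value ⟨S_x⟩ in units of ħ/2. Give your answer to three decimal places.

⟨σ_x⟩ = 2 Re(a* b)/(|a|²+|b|²) with a = 3, b = 4.
a* b = 12, so ⟨σ_x⟩ = 24/25.
⟨S_x⟩ = (ħ/2)·⟨σ_x⟩.

0.960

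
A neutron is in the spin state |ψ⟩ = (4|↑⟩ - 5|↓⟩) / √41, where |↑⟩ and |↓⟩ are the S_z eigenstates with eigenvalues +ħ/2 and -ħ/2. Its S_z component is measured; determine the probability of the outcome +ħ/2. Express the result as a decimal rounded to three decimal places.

The +ħ/2 outcome corresponds to |↑⟩. Its amplitude in |ψ⟩ is 4/√41.
P = |4|² / 41 = 16/41.

0.390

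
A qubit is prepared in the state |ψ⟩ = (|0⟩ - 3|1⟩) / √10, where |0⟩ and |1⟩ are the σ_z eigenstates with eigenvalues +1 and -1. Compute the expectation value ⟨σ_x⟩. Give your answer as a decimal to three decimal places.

-0.600

⟨σ_x⟩ = 2 Re(a* b)/(|a|²+|b|²) with a = 1, b = -3.
a* b = -3, so ⟨σ_x⟩ = -6/10.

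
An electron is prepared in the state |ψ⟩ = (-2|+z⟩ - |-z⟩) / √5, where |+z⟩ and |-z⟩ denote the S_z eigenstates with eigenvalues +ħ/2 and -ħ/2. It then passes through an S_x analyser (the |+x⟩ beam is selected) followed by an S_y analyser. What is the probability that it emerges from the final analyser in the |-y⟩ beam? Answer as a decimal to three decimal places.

0.450

First analyser (S_x): P(|+x⟩) = |⟨+x|ψ⟩|² = 9/10.
After stage 1 the state is |+x⟩; P(|-y⟩) = |⟨-y|+x⟩|² = 1/2.
Joint probability = 9/10 × 1/2 = 0.450.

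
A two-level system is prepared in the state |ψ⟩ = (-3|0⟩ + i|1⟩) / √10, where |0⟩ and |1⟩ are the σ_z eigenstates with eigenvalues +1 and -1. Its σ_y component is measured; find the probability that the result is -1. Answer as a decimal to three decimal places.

0.800

|-y⟩ = (|0⟩ - i|1⟩)/√2, so ⟨-y|ψ⟩ = (-4) / (√2·√10).
P = |-4|² / 20 = 16/20.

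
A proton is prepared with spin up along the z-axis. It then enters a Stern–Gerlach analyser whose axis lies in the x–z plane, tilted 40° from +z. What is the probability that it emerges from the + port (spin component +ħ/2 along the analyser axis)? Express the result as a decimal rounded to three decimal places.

For spin-½, the probability of finding spin-up along an axis at angle θ to the initial spin direction is cos²(θ/2); spin-down is sin²(θ/2).
θ = 40°, so P = cos²(20°) ≈ 0.883.

0.883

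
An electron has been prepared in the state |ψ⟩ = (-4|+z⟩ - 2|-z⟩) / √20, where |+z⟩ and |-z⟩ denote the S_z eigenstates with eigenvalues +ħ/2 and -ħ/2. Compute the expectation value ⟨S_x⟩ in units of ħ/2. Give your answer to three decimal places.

0.800

⟨σ_x⟩ = 2 Re(a* b)/(|a|²+|b|²) with a = -4, b = -2.
a* b = 8, so ⟨σ_x⟩ = 16/20.
⟨S_x⟩ = (ħ/2)·⟨σ_x⟩.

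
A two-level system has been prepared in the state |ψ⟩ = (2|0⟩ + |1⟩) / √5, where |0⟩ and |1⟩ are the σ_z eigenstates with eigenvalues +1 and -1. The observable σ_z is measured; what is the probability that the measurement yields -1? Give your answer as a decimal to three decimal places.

0.200

The -1 outcome corresponds to |1⟩. Its amplitude in |ψ⟩ is 1/√5.
P = |1|² / 5 = 1/5.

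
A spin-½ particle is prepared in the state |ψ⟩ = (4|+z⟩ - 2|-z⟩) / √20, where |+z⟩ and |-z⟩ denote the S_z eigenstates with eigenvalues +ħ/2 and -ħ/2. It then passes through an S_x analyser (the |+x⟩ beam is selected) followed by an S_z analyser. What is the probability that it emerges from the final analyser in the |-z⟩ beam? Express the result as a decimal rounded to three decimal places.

First analyser (S_x): P(|+x⟩) = |⟨+x|ψ⟩|² = 4/40.
After stage 1 the state is |+x⟩; P(|-z⟩) = |⟨-z|+x⟩|² = 1/2.
Joint probability = 4/40 × 1/2 = 0.050.

0.050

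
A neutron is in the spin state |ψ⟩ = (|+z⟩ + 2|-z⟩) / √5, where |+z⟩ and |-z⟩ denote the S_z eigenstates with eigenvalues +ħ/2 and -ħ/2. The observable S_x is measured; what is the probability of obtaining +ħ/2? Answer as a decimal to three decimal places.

|+x⟩ = (|+z⟩ + |-z⟩)/√2, so ⟨+x|ψ⟩ = (3) / (√2·√5).
P = |3|² / 10 = 9/10.

0.900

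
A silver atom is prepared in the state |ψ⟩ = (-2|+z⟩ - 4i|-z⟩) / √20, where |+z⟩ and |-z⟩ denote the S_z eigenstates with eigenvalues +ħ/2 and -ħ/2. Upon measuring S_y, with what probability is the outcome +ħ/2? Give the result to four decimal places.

|+y⟩ = (|+z⟩ + i|-z⟩)/√2, so ⟨+y|ψ⟩ = (-6) / (√2·√20).
P = |-6|² / 40 = 36/40.

0.9000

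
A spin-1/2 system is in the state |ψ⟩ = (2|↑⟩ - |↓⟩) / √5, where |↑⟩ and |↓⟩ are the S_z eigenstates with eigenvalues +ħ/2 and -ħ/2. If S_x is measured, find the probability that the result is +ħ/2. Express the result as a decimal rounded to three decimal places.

|+x⟩ = (|↑⟩ + |↓⟩)/√2, so ⟨+x|ψ⟩ = (1) / (√2·√5).
P = |1|² / 10 = 1/10.

0.100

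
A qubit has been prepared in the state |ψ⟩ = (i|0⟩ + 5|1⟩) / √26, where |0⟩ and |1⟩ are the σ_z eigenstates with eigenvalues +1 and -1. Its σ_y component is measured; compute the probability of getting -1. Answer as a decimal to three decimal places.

0.692

|-y⟩ = (|0⟩ - i|1⟩)/√2, so ⟨-y|ψ⟩ = (6i) / (√2·√26).
P = |6i|² / 52 = 36/52.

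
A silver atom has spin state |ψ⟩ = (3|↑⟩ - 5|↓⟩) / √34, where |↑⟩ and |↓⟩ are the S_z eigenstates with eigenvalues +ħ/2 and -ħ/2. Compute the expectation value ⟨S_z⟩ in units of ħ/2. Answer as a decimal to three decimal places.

-0.471

⟨σ_z⟩ = |a|² - |b|² divided by |a|²+|b|², with a, b the |↑⟩, |↓⟩ amplitudes.
= (9 - 25)/34 = -16/34.
⟨S_z⟩ = (ħ/2)·⟨σ_z⟩.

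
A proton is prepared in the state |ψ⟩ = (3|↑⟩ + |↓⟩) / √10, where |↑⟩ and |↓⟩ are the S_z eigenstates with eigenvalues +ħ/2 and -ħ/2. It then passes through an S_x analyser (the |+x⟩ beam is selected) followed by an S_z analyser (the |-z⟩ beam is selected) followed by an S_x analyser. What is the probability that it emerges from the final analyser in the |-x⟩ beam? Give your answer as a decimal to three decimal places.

First analyser (S_x): P(|+x⟩) = |⟨+x|ψ⟩|² = 16/20.
After stage 1 the state is |+x⟩; P(|-z⟩) = |⟨-z|+x⟩|² = 1/2.
After stage 2 the state is |-z⟩; P(|-x⟩) = |⟨-x|-z⟩|² = 1/2.
Joint probability = 16/20 × 1/2 × 1/2 = 0.200.

0.200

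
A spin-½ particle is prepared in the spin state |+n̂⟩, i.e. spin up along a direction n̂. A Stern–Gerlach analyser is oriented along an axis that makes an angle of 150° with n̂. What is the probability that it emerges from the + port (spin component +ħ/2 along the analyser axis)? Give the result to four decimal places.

For spin-½, the probability of finding spin-up along an axis at angle θ to the initial spin direction is cos²(θ/2); spin-down is sin²(θ/2).
θ = 150°, so P = cos²(75°) ≈ 0.0670.

0.0670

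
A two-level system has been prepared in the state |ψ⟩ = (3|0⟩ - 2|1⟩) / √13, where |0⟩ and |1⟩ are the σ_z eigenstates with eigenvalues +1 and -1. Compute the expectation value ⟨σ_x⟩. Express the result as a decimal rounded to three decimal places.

-0.923

⟨σ_x⟩ = 2 Re(a* b)/(|a|²+|b|²) with a = 3, b = -2.
a* b = -6, so ⟨σ_x⟩ = -12/13.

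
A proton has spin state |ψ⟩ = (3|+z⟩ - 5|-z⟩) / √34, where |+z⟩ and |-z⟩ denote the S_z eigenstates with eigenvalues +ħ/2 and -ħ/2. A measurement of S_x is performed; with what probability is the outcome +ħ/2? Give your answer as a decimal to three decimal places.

|+x⟩ = (|+z⟩ + |-z⟩)/√2, so ⟨+x|ψ⟩ = (-2) / (√2·√34).
P = |-2|² / 68 = 4/68.

0.059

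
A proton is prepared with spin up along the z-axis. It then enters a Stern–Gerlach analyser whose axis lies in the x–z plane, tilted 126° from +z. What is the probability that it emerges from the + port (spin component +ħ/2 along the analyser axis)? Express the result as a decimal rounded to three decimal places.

For spin-½, the probability of finding spin-up along an axis at angle θ to the initial spin direction is cos²(θ/2); spin-down is sin²(θ/2).
θ = 126°, so P = cos²(63°) ≈ 0.206.

0.206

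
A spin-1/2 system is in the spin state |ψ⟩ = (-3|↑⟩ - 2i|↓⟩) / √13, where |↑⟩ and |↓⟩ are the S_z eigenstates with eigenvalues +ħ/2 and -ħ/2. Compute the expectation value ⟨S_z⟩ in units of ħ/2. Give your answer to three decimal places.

0.385

⟨σ_z⟩ = |a|² - |b|² divided by |a|²+|b|², with a, b the |↑⟩, |↓⟩ amplitudes.
= (9 - 4)/13 = 5/13.
⟨S_z⟩ = (ħ/2)·⟨σ_z⟩.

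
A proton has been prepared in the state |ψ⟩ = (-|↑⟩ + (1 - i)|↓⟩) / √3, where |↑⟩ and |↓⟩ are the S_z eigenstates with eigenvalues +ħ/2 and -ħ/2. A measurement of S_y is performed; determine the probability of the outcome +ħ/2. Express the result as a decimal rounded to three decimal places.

0.833

|+y⟩ = (|↑⟩ + i|↓⟩)/√2, so ⟨+y|ψ⟩ = (-2 - i) / (√2·√3).
P = |-2 - i|² / 6 = 5/6.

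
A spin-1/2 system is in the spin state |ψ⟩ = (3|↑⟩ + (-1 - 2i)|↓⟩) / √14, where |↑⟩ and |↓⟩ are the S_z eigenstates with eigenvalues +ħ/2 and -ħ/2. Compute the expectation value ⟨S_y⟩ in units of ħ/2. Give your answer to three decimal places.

⟨σ_y⟩ = 2 Im(a* b)/(|a|²+|b|²) with a = 3, b = (-1 - 2i).
a* b = (-3 - 6i), so ⟨σ_y⟩ = -12/14.
⟨S_y⟩ = (ħ/2)·⟨σ_y⟩.

-0.857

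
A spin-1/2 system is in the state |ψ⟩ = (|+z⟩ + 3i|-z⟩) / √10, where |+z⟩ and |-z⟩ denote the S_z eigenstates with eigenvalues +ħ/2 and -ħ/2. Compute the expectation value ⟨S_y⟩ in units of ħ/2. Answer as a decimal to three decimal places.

0.600

⟨σ_y⟩ = 2 Im(a* b)/(|a|²+|b|²) with a = 1, b = 3i.
a* b = 3i, so ⟨σ_y⟩ = 6/10.
⟨S_y⟩ = (ħ/2)·⟨σ_y⟩.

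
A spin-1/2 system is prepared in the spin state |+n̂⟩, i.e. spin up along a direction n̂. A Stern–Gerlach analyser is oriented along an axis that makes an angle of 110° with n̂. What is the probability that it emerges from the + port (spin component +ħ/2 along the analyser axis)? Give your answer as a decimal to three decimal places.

0.329

For spin-½, the probability of finding spin-up along an axis at angle θ to the initial spin direction is cos²(θ/2); spin-down is sin²(θ/2).
θ = 110°, so P = cos²(55°) ≈ 0.329.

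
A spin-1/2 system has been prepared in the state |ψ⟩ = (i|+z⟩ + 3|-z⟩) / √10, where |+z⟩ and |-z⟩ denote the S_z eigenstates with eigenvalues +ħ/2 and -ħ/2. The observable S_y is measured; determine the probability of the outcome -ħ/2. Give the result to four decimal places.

0.8000

|-y⟩ = (|+z⟩ - i|-z⟩)/√2, so ⟨-y|ψ⟩ = (4i) / (√2·√10).
P = |4i|² / 20 = 16/20.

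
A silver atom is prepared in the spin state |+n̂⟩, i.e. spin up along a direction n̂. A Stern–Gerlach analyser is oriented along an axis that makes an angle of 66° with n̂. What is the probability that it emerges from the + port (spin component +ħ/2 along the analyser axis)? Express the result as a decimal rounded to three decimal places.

0.703

For spin-½, the probability of finding spin-up along an axis at angle θ to the initial spin direction is cos²(θ/2); spin-down is sin²(θ/2).
θ = 66°, so P = cos²(33°) ≈ 0.703.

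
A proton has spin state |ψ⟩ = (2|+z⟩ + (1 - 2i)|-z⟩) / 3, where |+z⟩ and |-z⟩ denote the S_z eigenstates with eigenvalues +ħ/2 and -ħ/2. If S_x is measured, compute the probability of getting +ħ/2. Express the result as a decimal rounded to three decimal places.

|+x⟩ = (|+z⟩ + |-z⟩)/√2, so ⟨+x|ψ⟩ = (3 - 2i) / (√2·3).
P = |3 - 2i|² / 18 = 13/18.

0.722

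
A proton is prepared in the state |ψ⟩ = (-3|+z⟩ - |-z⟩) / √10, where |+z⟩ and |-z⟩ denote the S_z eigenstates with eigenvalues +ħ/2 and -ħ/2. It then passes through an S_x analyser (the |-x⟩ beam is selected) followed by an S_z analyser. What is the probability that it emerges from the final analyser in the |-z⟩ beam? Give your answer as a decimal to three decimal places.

0.100

First analyser (S_x): P(|-x⟩) = |⟨-x|ψ⟩|² = 4/20.
After stage 1 the state is |-x⟩; P(|-z⟩) = |⟨-z|-x⟩|² = 1/2.
Joint probability = 4/20 × 1/2 = 0.100.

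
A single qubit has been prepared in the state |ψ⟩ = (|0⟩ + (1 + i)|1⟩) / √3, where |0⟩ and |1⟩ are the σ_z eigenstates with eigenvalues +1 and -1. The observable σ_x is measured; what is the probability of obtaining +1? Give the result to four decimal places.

|+x⟩ = (|0⟩ + |1⟩)/√2, so ⟨+x|ψ⟩ = (2 + i) / (√2·√3).
P = |2 + i|² / 6 = 5/6.

0.8333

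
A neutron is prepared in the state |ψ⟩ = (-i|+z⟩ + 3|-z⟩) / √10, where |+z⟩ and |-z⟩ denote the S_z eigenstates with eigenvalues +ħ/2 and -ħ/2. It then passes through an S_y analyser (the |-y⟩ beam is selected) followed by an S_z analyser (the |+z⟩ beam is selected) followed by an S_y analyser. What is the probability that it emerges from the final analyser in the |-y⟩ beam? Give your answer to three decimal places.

First analyser (S_y): P(|-y⟩) = |⟨-y|ψ⟩|² = 4/20.
After stage 1 the state is |-y⟩; P(|+z⟩) = |⟨+z|-y⟩|² = 1/2.
After stage 2 the state is |+z⟩; P(|-y⟩) = |⟨-y|+z⟩|² = 1/2.
Joint probability = 4/20 × 1/2 × 1/2 = 0.050.

0.050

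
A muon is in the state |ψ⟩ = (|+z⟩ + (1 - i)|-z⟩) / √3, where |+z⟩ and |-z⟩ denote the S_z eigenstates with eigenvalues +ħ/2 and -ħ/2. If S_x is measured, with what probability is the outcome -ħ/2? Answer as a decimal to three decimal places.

0.167

|-x⟩ = (|+z⟩ - |-z⟩)/√2, so ⟨-x|ψ⟩ = (i) / (√2·√3).
P = |i|² / 6 = 1/6.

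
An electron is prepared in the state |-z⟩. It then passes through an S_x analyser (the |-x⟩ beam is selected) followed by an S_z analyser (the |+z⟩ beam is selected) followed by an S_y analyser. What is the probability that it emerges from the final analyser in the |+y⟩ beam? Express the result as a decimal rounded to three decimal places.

First analyser (S_x): from |-z⟩, P(|-x⟩) = 1/2.
After stage 1 the state is |-x⟩; P(|+z⟩) = |⟨+z|-x⟩|² = 1/2.
After stage 2 the state is |+z⟩; P(|+y⟩) = |⟨+y|+z⟩|² = 1/2.
Joint probability = 1/2 × 1/2 × 1/2 = 0.125.

0.125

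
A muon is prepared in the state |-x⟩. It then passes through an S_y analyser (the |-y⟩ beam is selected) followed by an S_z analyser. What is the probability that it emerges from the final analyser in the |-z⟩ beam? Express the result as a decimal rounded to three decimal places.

0.250

First analyser (S_y): from |-x⟩, P(|-y⟩) = 1/2.
After stage 1 the state is |-y⟩; P(|-z⟩) = |⟨-z|-y⟩|² = 1/2.
Joint probability = 1/2 × 1/2 = 0.250.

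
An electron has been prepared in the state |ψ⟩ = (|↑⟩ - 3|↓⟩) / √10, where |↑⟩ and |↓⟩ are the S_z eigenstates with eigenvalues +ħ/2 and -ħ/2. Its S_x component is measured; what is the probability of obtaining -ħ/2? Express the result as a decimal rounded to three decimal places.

0.800

|-x⟩ = (|↑⟩ - |↓⟩)/√2, so ⟨-x|ψ⟩ = (4) / (√2·√10).
P = |4|² / 20 = 16/20.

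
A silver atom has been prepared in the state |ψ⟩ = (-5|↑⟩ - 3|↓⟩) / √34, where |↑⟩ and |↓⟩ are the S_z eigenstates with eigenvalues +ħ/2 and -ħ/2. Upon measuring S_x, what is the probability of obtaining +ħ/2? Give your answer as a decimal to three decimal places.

0.941

|+x⟩ = (|↑⟩ + |↓⟩)/√2, so ⟨+x|ψ⟩ = (-8) / (√2·√34).
P = |-8|² / 68 = 64/68.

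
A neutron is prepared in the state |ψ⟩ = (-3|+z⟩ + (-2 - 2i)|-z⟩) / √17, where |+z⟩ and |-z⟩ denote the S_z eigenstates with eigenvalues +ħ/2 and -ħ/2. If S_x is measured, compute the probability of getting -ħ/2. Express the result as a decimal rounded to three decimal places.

|-x⟩ = (|+z⟩ - |-z⟩)/√2, so ⟨-x|ψ⟩ = (-1 + 2i) / (√2·√17).
P = |-1 + 2i|² / 34 = 5/34.

0.147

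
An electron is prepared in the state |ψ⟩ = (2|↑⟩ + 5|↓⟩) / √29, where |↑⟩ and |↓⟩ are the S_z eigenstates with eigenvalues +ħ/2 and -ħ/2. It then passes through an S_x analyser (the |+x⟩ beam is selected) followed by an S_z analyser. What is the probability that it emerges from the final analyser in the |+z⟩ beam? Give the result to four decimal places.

First analyser (S_x): P(|+x⟩) = |⟨+x|ψ⟩|² = 49/58.
After stage 1 the state is |+x⟩; P(|+z⟩) = |⟨+z|+x⟩|² = 1/2.
Joint probability = 49/58 × 1/2 = 0.4224.

0.4224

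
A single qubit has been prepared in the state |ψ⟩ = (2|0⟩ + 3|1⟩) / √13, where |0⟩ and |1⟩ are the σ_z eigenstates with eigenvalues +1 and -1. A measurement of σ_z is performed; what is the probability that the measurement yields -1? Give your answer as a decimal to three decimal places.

The -1 outcome corresponds to |1⟩. Its amplitude in |ψ⟩ is 3/√13.
P = |3|² / 13 = 9/13.

0.692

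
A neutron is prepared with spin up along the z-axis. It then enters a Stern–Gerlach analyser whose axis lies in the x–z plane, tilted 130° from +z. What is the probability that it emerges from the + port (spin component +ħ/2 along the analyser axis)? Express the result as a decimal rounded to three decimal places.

0.179

For spin-½, the probability of finding spin-up along an axis at angle θ to the initial spin direction is cos²(θ/2); spin-down is sin²(θ/2).
θ = 130°, so P = cos²(65°) ≈ 0.179.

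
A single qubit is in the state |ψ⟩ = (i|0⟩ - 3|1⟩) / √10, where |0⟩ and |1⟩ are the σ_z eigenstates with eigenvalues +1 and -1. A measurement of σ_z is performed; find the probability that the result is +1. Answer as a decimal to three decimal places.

The +1 outcome corresponds to |0⟩. Its amplitude in |ψ⟩ is i/√10.
P = |i|² / 10 = 1/10.

0.100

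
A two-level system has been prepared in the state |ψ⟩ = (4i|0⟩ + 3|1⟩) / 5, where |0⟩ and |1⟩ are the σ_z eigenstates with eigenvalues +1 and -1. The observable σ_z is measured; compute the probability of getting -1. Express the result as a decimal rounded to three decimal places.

0.360

The -1 outcome corresponds to |1⟩. Its amplitude in |ψ⟩ is 3/5.
P = |3|² / 25 = 9/25.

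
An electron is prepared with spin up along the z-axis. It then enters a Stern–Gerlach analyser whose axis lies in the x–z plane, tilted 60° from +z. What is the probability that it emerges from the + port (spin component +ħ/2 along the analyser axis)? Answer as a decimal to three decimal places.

For spin-½, the probability of finding spin-up along an axis at angle θ to the initial spin direction is cos²(θ/2); spin-down is sin²(θ/2).
θ = 60°, so P = cos²(30°) ≈ 0.750.

0.750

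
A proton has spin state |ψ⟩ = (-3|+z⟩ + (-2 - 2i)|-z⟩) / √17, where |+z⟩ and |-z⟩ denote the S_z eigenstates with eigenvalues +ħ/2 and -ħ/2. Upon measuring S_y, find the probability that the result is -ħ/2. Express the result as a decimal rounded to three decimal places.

|-y⟩ = (|+z⟩ - i|-z⟩)/√2, so ⟨-y|ψ⟩ = (-1 - 2i) / (√2·√17).
P = |-1 - 2i|² / 34 = 5/34.

0.147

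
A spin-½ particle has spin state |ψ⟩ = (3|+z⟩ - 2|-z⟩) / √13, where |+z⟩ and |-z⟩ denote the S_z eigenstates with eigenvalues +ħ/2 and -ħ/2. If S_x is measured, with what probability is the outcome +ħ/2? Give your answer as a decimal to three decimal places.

|+x⟩ = (|+z⟩ + |-z⟩)/√2, so ⟨+x|ψ⟩ = (1) / (√2·√13).
P = |1|² / 26 = 1/26.

0.038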